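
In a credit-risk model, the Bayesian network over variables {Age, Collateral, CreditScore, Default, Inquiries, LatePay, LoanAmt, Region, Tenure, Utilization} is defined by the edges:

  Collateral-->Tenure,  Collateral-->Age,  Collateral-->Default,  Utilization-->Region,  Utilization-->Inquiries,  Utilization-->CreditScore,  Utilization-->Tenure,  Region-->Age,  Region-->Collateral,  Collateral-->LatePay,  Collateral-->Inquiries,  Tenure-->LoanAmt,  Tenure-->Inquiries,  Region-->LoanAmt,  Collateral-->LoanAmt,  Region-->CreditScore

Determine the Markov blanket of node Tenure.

A node's Markov blanket = Pa ∪ Ch ∪ (parents of Ch other than the node itself).
Tenure's parents: Collateral, Utilization.
Tenure's children: Inquiries, LoanAmt.
Co-parents of Tenure (other parents of its children):
  parents(LoanAmt) \ {Tenure} = {Collateral, Region}.
  Inquiries also has parents Collateral, Utilization.
So the Markov blanket of Tenure is {Collateral, Inquiries, LoanAmt, Region, Utilization}.

{Collateral, Inquiries, LoanAmt, Region, Utilization}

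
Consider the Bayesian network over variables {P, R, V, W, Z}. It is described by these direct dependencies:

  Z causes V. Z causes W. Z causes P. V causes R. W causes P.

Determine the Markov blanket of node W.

W has child P.
W has parent Z.
Co-parents of W (other parents of its children):
  parents(P) \ {W} = {Z}.
So the Markov blanket of W is {P, Z}.

{P, Z}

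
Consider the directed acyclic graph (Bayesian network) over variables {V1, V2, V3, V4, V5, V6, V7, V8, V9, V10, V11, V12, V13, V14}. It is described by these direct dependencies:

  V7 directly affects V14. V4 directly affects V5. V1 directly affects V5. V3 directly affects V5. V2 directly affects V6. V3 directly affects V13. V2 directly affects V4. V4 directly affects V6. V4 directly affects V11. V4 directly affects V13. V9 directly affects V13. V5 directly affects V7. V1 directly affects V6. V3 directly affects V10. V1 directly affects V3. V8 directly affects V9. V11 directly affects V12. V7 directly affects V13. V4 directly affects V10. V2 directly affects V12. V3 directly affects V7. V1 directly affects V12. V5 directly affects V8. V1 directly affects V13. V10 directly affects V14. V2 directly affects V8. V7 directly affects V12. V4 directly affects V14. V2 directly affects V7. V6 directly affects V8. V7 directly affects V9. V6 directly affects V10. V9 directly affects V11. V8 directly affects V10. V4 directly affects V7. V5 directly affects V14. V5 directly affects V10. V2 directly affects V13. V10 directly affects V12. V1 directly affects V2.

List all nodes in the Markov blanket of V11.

V11's parents: V4, V9.
V11's children: V12.
For each child, the remaining parents (spouses of V11):
  V12: V1, V2, V7, V10
Union: {V4, V9} ∪ {V12} ∪ {V1, V2, V7, V10} = {V1, V2, V4, V7, V9, V10, V12}.

{V1, V2, V4, V7, V9, V10, V12}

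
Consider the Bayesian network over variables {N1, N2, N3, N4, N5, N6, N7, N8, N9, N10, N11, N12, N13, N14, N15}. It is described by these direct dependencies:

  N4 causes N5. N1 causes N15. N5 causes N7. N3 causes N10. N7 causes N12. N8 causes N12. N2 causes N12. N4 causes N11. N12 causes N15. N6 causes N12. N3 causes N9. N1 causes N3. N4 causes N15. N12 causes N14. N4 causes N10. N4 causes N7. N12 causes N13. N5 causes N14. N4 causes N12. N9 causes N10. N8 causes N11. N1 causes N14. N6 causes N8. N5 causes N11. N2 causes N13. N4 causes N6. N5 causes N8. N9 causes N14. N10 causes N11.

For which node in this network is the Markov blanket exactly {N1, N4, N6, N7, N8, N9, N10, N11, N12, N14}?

N5

The target node must have every member of {N1, N4, N6, N7, N8, N9, N10, N11, N12, N14} as a parent, child, or co-parent, and no others.
Parents of N5: N4; children: N7, N8, N11, N14; co-parents: N1, N4, N6, N8, N9, N10, N12.
These exactly cover the given set, so the node is N5.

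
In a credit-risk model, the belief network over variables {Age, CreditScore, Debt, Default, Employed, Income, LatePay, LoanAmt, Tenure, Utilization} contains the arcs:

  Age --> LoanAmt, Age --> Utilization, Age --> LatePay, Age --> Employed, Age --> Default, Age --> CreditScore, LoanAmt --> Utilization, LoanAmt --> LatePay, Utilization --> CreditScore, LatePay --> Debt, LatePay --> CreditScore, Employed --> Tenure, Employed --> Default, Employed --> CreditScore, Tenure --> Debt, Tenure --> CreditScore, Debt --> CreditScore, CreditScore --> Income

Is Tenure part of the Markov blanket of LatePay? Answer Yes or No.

Yes

Tenure is a co-parent of LatePay: both are parents of Debt, CreditScore.
So Tenure ∈ MB(LatePay).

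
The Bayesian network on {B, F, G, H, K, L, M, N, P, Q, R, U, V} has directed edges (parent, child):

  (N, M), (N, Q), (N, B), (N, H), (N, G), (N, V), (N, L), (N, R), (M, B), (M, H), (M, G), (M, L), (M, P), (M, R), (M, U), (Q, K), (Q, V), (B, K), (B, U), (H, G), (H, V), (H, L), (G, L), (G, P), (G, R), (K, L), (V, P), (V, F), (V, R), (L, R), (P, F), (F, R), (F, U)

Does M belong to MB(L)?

M is a parent of L.
So M ∈ MB(L).

Yes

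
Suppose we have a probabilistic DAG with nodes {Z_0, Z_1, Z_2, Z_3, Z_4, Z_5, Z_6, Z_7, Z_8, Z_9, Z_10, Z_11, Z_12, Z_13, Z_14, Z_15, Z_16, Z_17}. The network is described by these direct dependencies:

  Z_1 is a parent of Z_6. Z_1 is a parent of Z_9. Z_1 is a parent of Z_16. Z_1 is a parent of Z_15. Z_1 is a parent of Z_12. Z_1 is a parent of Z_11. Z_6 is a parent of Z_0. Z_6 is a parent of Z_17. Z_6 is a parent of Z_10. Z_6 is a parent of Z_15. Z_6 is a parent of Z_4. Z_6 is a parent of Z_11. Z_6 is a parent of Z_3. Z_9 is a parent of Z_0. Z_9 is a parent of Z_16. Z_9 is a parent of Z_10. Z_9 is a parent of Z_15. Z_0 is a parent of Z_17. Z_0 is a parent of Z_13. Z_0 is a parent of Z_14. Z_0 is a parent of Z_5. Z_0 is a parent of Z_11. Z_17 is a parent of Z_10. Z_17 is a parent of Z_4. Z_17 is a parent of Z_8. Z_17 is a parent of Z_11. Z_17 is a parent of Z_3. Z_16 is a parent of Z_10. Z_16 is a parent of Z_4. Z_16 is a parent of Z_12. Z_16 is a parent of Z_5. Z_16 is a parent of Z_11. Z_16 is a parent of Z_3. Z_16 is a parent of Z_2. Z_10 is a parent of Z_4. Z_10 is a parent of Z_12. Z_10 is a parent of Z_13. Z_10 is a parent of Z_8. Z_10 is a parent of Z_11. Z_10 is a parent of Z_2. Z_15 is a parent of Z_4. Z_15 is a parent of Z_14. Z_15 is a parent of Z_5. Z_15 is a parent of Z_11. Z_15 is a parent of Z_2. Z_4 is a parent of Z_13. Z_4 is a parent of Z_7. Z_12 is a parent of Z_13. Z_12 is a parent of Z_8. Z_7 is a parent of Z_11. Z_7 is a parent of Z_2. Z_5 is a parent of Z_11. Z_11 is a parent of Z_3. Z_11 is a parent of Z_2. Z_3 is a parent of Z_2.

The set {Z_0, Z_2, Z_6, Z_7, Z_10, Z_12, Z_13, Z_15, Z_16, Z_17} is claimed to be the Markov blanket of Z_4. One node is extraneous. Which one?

Z_2

Recall MB(v) = parents ∪ children ∪ spouses, where spouses are the other parents of v's children.
Z_4 has parents Z_6, Z_10, Z_15, Z_16, Z_17.
Ch(Z_4) = {Z_7, Z_13}.
Other parents of Z_4's children:
  Z_13's other parents are Z_0, Z_10, Z_12.
  Z_7: no additional parents.
MB(Z_4) = {Z_0, Z_6, Z_7, Z_10, Z_12, Z_13, Z_15, Z_16, Z_17}.
Z_2 is neither a parent, child, nor co-parent of Z_4, so it does not belong.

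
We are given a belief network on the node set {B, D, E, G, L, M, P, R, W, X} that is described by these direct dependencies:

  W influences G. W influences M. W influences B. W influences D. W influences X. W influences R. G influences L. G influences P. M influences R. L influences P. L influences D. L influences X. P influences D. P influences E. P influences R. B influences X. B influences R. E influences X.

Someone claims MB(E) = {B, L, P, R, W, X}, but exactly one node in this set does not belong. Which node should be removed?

R

Parents of E: P.
Ch(E) = {X}.
For each child, the remaining parents (spouses of E):
  X: B, L, W
MB(E) = {B, L, P, W, X}.
R is neither a parent, child, nor co-parent of E, so it does not belong.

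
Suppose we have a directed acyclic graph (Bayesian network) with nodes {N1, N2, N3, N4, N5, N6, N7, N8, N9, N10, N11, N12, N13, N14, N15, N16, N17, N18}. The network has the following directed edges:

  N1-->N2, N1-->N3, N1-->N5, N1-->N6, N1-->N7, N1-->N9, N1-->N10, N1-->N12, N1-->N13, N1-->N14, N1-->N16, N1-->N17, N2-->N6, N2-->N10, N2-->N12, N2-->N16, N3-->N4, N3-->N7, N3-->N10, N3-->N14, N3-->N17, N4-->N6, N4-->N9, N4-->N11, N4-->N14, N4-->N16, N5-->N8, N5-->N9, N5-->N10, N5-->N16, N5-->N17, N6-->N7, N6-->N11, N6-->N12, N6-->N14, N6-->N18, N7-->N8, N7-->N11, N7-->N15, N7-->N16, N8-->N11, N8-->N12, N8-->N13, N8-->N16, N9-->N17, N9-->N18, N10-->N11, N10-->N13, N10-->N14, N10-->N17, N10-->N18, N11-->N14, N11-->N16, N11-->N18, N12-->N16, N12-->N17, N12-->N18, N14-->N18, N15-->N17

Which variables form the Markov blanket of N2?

{N1, N3, N4, N5, N6, N7, N8, N10, N11, N12, N16}

A node's Markov blanket = Pa ∪ Ch ∪ (parents of Ch other than the node itself).
N2's parents: N1.
Children of N2: N6, N10, N12, N16.
Parents of each child, excluding N2:
  N6: N1, N4
  N10: N1, N3, N5
  N12: N1, N6, N8
  N16: N1, N4, N5, N7, N8, N11, N12
So the Markov blanket of N2 is {N1, N3, N4, N5, N6, N7, N8, N10, N11, N12, N16}.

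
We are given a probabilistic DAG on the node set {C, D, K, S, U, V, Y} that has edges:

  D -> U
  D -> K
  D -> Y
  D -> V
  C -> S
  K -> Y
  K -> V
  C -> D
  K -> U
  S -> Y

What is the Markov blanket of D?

Pa(D) = {C}.
D's children: K, U, V, Y.
Other parents of D's children:
  K has no other parent.
  U's other parent is K.
  parents(V) \ {D} = {K}.
  Y's other parents are K, S.
Union: {C} ∪ {K, U, V, Y} ∪ {K, S} = {C, K, S, U, V, Y}.

{C, K, S, U, V, Y}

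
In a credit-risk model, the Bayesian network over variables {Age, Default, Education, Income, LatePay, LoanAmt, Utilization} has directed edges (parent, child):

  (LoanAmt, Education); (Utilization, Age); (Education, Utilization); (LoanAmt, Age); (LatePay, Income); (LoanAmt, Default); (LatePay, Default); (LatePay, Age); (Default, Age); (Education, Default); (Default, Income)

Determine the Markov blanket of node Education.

{Default, LatePay, LoanAmt, Utilization}

Recall MB(v) = parents ∪ children ∪ spouses, where spouses are the other parents of v's children.
Education's children: Default, Utilization.
Education's parents: LoanAmt.
For each child, the remaining parents (spouses of Education):
  Utilization: no additional parents.
  Default's other parents are LatePay, LoanAmt.
MB(Education) = {Default, LatePay, LoanAmt, Utilization}.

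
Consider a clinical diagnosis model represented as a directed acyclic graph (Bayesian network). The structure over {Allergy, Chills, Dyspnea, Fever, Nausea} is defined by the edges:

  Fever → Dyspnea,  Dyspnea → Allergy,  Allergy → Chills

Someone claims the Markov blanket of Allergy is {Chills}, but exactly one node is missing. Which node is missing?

Dyspnea

The Markov blanket of a node is its parents, its children, and the other parents of its children.
Pa(Allergy) = {Dyspnea}.
Allergy's children: Chills.
Parents of each child, excluding Allergy:
  Chills has no other parent.
MB(Allergy) = {Chills, Dyspnea}.
Comparing with the claimed set, Dyspnea is missing.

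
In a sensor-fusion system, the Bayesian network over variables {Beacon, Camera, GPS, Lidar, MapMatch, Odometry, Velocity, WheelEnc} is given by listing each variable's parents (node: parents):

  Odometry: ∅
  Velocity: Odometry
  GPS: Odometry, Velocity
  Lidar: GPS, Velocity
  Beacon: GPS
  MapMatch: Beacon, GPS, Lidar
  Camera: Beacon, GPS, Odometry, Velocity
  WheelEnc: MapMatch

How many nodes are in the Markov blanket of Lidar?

4

Parents of Lidar: GPS, Velocity.
Children of Lidar: MapMatch.
Other parents of Lidar's children:
  MapMatch: Beacon, GPS
MB(Lidar) = {Beacon, GPS, MapMatch, Velocity}, which has 4 nodes.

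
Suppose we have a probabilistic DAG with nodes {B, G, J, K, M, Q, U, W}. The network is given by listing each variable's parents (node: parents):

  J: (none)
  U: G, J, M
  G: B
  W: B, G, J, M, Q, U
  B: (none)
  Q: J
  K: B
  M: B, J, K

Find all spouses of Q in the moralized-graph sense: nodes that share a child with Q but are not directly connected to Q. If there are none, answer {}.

Children of Q: W.
  parents(W) \ {Q} = {B, G, J, M, U}.
Excluding nodes already adjacent to Q (J, W), the co-parent-only contribution is {B, G, M, U}.

{B, G, M, U}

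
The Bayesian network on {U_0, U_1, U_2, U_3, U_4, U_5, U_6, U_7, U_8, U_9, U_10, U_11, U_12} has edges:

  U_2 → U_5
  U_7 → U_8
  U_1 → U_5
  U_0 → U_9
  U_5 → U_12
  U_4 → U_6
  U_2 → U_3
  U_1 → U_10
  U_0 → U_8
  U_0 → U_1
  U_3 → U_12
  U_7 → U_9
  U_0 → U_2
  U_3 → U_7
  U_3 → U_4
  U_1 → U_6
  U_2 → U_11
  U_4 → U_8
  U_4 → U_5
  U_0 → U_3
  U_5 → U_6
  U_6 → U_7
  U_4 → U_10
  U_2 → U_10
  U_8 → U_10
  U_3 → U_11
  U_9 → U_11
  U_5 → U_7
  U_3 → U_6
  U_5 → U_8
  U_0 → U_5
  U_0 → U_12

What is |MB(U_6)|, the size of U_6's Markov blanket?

5

A node's Markov blanket = Pa ∪ Ch ∪ (parents of Ch other than the node itself).
U_6's parents: U_1, U_3, U_4, U_5.
U_6's children: U_7.
Other parents of U_6's children:
  parents(U_7) \ {U_6} = {U_3, U_5}.
MB(U_6) = {U_1, U_3, U_4, U_5, U_7}, which has 5 nodes.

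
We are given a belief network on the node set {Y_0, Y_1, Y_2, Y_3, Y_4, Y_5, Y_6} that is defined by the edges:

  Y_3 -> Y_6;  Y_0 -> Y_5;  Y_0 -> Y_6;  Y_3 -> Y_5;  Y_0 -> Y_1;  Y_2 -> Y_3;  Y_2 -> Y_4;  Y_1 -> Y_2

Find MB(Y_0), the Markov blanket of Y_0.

By definition, MB(Y_0) is built from Y_0's parents, Y_0's children, and the co-parents of Y_0.
Y_0 has no parents.
Children of Y_0: Y_1, Y_5, Y_6.
Other parents of Y_0's children:
  Y_1 has no other parent.
  Y_5's other parent is Y_3.
  Y_6 also has parent Y_3.
MB(Y_0) = {Y_1, Y_3, Y_5, Y_6}.

{Y_1, Y_3, Y_5, Y_6}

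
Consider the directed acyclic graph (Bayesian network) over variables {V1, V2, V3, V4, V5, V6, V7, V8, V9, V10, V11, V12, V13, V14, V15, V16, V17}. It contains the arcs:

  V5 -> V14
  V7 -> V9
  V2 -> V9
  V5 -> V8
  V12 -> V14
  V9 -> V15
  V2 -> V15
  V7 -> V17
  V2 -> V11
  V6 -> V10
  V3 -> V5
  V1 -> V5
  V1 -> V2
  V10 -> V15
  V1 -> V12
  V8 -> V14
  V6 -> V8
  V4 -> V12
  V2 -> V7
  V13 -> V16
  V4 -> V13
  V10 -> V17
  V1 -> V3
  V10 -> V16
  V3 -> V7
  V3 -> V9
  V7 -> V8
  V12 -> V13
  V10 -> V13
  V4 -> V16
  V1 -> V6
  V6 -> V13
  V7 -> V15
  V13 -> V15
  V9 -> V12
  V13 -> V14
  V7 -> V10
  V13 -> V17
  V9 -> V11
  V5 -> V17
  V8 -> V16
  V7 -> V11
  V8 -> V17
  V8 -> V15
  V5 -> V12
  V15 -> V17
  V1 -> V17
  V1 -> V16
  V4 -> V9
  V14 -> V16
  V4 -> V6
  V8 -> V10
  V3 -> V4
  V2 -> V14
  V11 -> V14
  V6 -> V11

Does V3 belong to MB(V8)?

A node's Markov blanket = Pa ∪ Ch ∪ (parents of Ch other than the node itself).
V8's parents: V5, V6, V7.
Ch(V8) = {V10, V14, V15, V16, V17}.
For each child, the remaining parents (spouses of V8):
  V10's other parents are V6, V7.
  V14 also has parents V2, V5, V11, V12, V13.
  V15 also has parents V2, V7, V9, V10, V13.
  V16 also has parents V1, V4, V10, V13, V14.
  V17 also has parents V1, V5, V7, V10, V13, V15.
MB(V8) = {V1, V2, V4, V5, V6, V7, V9, V10, V11, V12, V13, V14, V15, V16, V17}; V3 is not in this set.

No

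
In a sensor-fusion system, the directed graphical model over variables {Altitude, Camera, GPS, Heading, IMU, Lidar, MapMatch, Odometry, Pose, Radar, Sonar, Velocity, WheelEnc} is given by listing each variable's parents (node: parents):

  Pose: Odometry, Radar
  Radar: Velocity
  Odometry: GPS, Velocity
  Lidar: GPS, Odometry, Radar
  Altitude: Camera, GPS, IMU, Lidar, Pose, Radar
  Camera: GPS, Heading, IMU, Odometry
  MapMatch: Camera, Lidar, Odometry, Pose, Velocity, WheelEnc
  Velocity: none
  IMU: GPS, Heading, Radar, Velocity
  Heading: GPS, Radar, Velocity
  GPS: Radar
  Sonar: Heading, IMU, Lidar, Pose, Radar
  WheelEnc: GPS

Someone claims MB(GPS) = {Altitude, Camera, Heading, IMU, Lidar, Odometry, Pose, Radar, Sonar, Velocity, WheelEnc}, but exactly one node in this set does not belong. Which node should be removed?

Sonar

A node's Markov blanket = Pa ∪ Ch ∪ (parents of Ch other than the node itself).
GPS's children: Altitude, Camera, Heading, IMU, Lidar, Odometry, WheelEnc.
GPS's parents: Radar.
Other parents of GPS's children:
  Odometry: Velocity
  Heading: Radar, Velocity
  IMU: Heading, Radar, Velocity
  Lidar: Odometry, Radar
  Camera: Heading, IMU, Odometry
  WheelEnc: —
  Altitude: Camera, IMU, Lidar, Pose, Radar
MB(GPS) = {Altitude, Camera, Heading, IMU, Lidar, Odometry, Pose, Radar, Velocity, WheelEnc}.
Sonar is neither a parent, child, nor co-parent of GPS, so it does not belong.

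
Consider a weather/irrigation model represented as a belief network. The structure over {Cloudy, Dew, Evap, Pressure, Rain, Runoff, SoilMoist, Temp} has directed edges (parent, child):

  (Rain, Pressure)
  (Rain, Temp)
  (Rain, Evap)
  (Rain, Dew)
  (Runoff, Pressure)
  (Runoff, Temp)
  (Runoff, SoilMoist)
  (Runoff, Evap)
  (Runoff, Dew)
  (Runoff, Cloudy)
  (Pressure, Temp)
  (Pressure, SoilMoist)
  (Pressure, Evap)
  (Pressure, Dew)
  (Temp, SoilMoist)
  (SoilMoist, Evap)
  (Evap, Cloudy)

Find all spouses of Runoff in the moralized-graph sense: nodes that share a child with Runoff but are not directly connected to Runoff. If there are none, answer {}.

Children of Runoff: Cloudy, Dew, Evap, Pressure, SoilMoist, Temp.
  Pressure: Rain
  Temp: Pressure, Rain
  SoilMoist: Pressure, Temp
  Evap: Pressure, Rain, SoilMoist
  Dew: Pressure, Rain
  Cloudy: Evap
Excluding nodes already adjacent to Runoff (Cloudy, Dew, Evap, Pressure, SoilMoist, Temp), the co-parent-only contribution is {Rain}.

{Rain}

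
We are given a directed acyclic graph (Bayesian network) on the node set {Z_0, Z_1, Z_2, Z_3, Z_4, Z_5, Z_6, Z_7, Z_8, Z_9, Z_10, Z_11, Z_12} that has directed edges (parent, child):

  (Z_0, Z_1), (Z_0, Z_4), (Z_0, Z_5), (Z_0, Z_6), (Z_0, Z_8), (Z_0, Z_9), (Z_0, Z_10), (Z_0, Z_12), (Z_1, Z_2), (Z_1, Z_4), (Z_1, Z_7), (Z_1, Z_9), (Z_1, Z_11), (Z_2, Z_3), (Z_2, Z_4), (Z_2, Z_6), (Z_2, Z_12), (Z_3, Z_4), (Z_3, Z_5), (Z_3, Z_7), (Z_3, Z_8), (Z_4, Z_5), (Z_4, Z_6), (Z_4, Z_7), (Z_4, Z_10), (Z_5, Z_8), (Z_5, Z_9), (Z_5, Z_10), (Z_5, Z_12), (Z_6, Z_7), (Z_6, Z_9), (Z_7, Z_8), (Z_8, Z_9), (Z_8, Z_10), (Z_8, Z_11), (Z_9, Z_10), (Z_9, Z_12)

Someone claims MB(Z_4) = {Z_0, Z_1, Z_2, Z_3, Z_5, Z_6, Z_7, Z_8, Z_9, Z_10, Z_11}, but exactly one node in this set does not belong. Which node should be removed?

Z_11

The Markov blanket of a node is its parents, its children, and the other parents of its children.
Children of Z_4: Z_5, Z_6, Z_7, Z_10.
Z_4's parents: Z_0, Z_1, Z_2, Z_3.
Parents of each child, excluding Z_4:
  Z_5's other parents are Z_0, Z_3.
  Z_6's other parents are Z_0, Z_2.
  Z_7's other parents are Z_1, Z_3, Z_6.
  Z_10's other parents are Z_0, Z_5, Z_8, Z_9.
MB(Z_4) = {Z_0, Z_1, Z_2, Z_3, Z_5, Z_6, Z_7, Z_8, Z_9, Z_10}.
Z_11 is neither a parent, child, nor co-parent of Z_4, so it does not belong.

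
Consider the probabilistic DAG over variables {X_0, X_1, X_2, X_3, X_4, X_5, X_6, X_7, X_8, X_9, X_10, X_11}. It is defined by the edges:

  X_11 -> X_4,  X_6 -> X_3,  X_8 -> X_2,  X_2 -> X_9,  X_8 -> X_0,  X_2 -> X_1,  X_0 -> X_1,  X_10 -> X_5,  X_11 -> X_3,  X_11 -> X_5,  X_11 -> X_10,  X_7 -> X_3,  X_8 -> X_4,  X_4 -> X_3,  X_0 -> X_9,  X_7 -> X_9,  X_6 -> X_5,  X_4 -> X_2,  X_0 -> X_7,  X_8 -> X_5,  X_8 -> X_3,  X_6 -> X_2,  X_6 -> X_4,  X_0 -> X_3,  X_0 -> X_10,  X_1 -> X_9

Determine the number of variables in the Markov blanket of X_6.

Pa(X_6) = {}.
X_6 has children X_2, X_3, X_4, X_5.
For each child, the remaining parents (spouses of X_6):
  parents(X_4) \ {X_6} = {X_8, X_11}.
  X_2's other parents are X_4, X_8.
  X_3 also has parents X_0, X_4, X_7, X_8, X_11.
  X_5's other parents are X_8, X_10, X_11.
MB(X_6) = {X_0, X_2, X_3, X_4, X_5, X_7, X_8, X_10, X_11}, which has 9 nodes.

9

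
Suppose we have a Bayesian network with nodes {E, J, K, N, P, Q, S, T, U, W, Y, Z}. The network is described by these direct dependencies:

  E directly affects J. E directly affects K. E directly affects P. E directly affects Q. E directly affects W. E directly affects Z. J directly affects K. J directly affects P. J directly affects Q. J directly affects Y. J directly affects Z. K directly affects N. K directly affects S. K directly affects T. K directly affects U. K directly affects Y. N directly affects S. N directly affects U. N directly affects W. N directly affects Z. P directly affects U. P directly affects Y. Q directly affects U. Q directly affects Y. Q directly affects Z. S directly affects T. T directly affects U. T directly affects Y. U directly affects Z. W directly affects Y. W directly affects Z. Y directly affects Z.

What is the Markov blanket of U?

{E, J, K, N, P, Q, T, W, Y, Z}

Recall MB(v) = parents ∪ children ∪ spouses, where spouses are the other parents of v's children.
U's children: Z.
Parents of U: K, N, P, Q, T.
Parents of each child, excluding U:
  Z's other parents are E, J, N, Q, W, Y.
MB(U) = {E, J, K, N, P, Q, T, W, Y, Z}.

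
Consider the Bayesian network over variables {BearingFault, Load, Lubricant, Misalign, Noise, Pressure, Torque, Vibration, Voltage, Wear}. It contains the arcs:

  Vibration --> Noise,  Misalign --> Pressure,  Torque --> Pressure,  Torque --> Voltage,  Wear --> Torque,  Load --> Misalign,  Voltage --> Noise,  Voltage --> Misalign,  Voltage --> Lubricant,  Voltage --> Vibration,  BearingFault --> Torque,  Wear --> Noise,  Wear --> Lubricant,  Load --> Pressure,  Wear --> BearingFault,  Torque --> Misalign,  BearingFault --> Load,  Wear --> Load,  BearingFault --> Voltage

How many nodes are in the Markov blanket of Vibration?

3

The Markov blanket of a node is its parents, its children, and the other parents of its children.
Vibration has parent Voltage.
Children of Vibration: Noise.
Parents of each child, excluding Vibration:
  Noise also has parents Voltage, Wear.
MB(Vibration) = {Noise, Voltage, Wear}, which has 3 nodes.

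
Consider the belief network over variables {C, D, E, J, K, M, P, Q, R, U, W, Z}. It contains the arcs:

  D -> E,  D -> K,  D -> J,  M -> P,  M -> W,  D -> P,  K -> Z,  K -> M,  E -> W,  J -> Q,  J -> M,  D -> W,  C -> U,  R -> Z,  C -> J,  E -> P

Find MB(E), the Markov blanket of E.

{D, M, P, W}

Parents of E: D.
E has children P, W.
Other parents of E's children:
  P's other parents are D, M.
  W also has parents D, M.
MB(E) = {D, M, P, W}.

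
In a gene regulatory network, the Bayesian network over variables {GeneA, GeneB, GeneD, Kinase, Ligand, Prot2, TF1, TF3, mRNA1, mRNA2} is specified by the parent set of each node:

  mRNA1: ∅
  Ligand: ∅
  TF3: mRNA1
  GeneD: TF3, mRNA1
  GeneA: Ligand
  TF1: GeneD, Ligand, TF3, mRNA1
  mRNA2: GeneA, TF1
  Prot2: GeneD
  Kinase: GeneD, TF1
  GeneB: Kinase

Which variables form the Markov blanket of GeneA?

{Ligand, TF1, mRNA2}

The Markov blanket of a node is its parents, its children, and the other parents of its children.
GeneA has child mRNA2.
GeneA has parent Ligand.
Other parents of GeneA's children:
  mRNA2: TF1
Taking the union gives {Ligand, TF1, mRNA2}.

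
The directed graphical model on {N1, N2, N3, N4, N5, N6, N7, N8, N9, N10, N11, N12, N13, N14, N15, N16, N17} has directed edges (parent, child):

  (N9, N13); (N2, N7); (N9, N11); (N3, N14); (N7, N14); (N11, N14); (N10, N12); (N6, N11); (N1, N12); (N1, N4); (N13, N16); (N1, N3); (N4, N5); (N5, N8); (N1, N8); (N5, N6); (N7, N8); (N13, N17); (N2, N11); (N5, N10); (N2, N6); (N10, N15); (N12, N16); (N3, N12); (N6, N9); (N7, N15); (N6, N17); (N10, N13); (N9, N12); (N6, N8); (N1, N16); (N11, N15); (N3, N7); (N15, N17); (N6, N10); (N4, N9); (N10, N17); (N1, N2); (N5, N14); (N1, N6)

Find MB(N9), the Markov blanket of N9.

{N1, N2, N3, N4, N6, N10, N11, N12, N13}

By definition, MB(N9) is built from N9's parents, N9's children, and the co-parents of N9.
N9's parents: N4, N6.
Children of N9: N11, N12, N13.
Parents of each child, excluding N9:
  N11: N2, N6
  N12: N1, N3, N10
  N13: N10
So the Markov blanket of N9 is {N1, N2, N3, N4, N6, N10, N11, N12, N13}.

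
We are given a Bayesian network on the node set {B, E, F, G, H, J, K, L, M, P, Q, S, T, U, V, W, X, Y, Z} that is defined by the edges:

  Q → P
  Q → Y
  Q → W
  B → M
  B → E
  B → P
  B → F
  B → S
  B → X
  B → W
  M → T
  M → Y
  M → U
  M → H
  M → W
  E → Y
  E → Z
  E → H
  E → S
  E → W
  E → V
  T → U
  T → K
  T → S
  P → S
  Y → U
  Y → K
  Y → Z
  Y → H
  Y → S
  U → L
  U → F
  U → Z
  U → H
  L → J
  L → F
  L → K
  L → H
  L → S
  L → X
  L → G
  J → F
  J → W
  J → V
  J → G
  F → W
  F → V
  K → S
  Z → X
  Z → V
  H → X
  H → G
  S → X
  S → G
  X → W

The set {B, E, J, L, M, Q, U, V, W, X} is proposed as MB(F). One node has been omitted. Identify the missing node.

Z

The Markov blanket of a node is its parents, its children, and the other parents of its children.
F's parents: B, J, L, U.
F has children V, W.
Other parents of F's children:
  W: B, E, J, M, Q, X
  V: E, J, Z
MB(F) = {B, E, J, L, M, Q, U, V, W, X, Z}.
Comparing with the claimed set, Z is missing.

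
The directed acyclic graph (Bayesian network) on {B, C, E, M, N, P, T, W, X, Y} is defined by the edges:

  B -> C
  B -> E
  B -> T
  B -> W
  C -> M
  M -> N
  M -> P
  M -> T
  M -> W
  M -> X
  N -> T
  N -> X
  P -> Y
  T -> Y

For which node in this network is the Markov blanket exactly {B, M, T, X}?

N

The target node must have every member of {B, M, T, X} as a parent, child, or co-parent, and no others.
Parents of N: M; children: T, X; co-parents: B, M.
These exactly cover the given set, so the node is N.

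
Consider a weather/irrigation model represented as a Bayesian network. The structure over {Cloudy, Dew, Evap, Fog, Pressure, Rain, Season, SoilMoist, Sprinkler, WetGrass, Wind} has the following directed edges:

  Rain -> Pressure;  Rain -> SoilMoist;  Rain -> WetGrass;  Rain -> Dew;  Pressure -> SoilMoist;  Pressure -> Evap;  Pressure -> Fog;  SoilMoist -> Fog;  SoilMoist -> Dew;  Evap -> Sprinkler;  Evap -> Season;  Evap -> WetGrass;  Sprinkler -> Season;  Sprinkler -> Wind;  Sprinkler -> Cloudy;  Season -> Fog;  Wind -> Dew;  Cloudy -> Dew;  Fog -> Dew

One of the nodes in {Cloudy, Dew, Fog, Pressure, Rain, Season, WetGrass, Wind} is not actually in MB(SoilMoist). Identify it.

Recall MB(v) = parents ∪ children ∪ spouses, where spouses are the other parents of v's children.
SoilMoist has parents Pressure, Rain.
Ch(SoilMoist) = {Dew, Fog}.
Parents of each child, excluding SoilMoist:
  Fog's other parents are Pressure, Season.
  parents(Dew) \ {SoilMoist} = {Cloudy, Fog, Rain, Wind}.
MB(SoilMoist) = {Cloudy, Dew, Fog, Pressure, Rain, Season, Wind}.
WetGrass is neither a parent, child, nor co-parent of SoilMoist, so it does not belong.

WetGrass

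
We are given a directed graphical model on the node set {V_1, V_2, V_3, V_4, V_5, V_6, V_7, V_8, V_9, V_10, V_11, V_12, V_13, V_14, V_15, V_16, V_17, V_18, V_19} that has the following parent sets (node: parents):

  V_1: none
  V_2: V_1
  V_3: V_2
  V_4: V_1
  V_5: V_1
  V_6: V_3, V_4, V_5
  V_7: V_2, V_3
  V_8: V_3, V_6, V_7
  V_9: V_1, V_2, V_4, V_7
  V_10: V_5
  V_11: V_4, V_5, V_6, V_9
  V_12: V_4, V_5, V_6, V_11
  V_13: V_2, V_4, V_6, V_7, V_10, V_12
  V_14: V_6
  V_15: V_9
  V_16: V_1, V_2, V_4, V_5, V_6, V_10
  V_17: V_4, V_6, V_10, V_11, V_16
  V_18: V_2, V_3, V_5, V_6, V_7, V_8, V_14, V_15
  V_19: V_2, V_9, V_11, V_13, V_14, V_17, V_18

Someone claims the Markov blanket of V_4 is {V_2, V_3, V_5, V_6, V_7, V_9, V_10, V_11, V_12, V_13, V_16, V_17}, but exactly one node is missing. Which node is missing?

V_1

By definition, MB(V_4) is built from V_4's parents, V_4's children, and the co-parents of V_4.
V_4 has parent V_1.
V_4 has children V_6, V_9, V_11, V_12, V_13, V_16, V_17.
Other parents of V_4's children:
  V_6's other parents are V_3, V_5.
  V_9's other parents are V_1, V_2, V_7.
  V_11 also has parents V_5, V_6, V_9.
  parents(V_12) \ {V_4} = {V_5, V_6, V_11}.
  V_13 also has parents V_2, V_6, V_7, V_10, V_12.
  V_16 also has parents V_1, V_2, V_5, V_6, V_10.
  parents(V_17) \ {V_4} = {V_6, V_10, V_11, V_16}.
MB(V_4) = {V_1, V_2, V_3, V_5, V_6, V_7, V_9, V_10, V_11, V_12, V_13, V_16, V_17}.
Comparing with the claimed set, V_1 is missing.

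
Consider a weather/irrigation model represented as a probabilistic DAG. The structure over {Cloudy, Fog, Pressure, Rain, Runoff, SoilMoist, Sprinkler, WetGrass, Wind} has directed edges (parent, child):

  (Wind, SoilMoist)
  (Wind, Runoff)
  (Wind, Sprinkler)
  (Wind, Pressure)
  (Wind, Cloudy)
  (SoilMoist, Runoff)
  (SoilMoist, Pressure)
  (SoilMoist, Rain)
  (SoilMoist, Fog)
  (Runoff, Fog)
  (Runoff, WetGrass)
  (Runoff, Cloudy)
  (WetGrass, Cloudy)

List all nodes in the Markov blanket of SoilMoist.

The Markov blanket of a node is its parents, its children, and the other parents of its children.
Children of SoilMoist: Fog, Pressure, Rain, Runoff.
SoilMoist has parent Wind.
For each child, the remaining parents (spouses of SoilMoist):
  Runoff: Wind
  Pressure: Wind
  Rain: —
  Fog: Runoff
MB(SoilMoist) = {Fog, Pressure, Rain, Runoff, Wind}.

{Fog, Pressure, Rain, Runoff, Wind}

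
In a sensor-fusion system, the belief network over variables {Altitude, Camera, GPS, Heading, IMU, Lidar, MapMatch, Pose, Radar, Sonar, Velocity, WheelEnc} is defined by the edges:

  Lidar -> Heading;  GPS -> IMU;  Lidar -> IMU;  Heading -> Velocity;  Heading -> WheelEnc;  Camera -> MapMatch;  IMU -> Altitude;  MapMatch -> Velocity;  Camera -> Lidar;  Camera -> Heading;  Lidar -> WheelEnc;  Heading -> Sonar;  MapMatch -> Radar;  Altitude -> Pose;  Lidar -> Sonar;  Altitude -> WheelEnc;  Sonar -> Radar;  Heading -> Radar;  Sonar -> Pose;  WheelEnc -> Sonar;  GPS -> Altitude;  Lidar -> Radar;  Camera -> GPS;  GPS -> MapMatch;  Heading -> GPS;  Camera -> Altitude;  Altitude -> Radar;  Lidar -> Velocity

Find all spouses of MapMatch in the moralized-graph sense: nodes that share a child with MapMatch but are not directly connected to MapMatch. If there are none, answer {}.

Children of MapMatch: Radar, Velocity.
  Velocity also has parents Heading, Lidar.
  Radar's other parents are Altitude, Heading, Lidar, Sonar.
Excluding nodes already adjacent to MapMatch (Camera, GPS, Radar, Velocity), the co-parent-only contribution is {Altitude, Heading, Lidar, Sonar}.

{Altitude, Heading, Lidar, Sonar}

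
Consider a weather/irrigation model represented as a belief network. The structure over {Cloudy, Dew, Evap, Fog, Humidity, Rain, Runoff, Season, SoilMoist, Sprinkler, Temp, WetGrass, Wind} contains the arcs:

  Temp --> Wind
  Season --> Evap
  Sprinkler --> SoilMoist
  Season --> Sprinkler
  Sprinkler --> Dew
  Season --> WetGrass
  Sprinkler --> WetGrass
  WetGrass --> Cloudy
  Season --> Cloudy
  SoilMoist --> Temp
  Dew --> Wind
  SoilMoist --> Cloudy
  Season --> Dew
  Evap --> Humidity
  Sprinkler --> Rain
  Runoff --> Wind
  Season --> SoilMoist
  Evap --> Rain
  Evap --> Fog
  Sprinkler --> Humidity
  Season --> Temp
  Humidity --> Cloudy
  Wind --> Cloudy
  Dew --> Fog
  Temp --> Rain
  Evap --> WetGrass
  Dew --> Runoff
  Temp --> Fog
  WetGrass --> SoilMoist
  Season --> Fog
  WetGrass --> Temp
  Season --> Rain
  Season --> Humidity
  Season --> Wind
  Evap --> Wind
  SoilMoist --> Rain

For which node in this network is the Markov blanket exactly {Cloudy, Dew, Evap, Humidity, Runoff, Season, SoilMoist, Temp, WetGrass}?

The target node must have every member of {Cloudy, Dew, Evap, Humidity, Runoff, Season, SoilMoist, Temp, WetGrass} as a parent, child, or co-parent, and no others.
Parents of Wind: Dew, Evap, Runoff, Season, Temp; children: Cloudy; co-parents: Humidity, Season, SoilMoist, WetGrass.
These exactly cover the given set, so the node is Wind.

Wind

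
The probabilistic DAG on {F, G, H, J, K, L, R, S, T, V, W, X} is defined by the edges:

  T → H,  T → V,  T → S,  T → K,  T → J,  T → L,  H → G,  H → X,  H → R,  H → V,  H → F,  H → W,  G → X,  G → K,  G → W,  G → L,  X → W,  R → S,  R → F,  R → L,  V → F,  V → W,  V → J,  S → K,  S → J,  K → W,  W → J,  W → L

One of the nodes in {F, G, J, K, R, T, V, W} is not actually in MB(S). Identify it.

S has children J, K.
Pa(S) = {R, T}.
Parents of each child, excluding S:
  parents(K) \ {S} = {G, T}.
  J also has parents T, V, W.
MB(S) = {G, J, K, R, T, V, W}.
F is neither a parent, child, nor co-parent of S, so it does not belong.

F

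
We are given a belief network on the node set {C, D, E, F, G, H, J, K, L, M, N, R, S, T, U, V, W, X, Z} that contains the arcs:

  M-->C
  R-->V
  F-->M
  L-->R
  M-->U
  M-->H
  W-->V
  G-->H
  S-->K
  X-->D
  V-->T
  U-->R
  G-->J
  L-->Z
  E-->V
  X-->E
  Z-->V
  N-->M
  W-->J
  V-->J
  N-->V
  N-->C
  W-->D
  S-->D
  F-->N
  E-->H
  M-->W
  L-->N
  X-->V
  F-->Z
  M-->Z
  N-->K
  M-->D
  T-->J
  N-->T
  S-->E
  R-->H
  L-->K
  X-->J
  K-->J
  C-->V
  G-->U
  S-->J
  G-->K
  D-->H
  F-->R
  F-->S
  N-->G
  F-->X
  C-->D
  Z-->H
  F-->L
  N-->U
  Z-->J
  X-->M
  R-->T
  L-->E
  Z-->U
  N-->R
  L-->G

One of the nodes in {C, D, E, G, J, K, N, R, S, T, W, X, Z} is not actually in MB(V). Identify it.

Recall MB(v) = parents ∪ children ∪ spouses, where spouses are the other parents of v's children.
V's children: J, T.
Parents of V: C, E, N, R, W, X, Z.
For each child, the remaining parents (spouses of V):
  T also has parents N, R.
  J also has parents G, K, S, T, W, X, Z.
MB(V) = {C, E, G, J, K, N, R, S, T, W, X, Z}.
D is neither a parent, child, nor co-parent of V, so it does not belong.

D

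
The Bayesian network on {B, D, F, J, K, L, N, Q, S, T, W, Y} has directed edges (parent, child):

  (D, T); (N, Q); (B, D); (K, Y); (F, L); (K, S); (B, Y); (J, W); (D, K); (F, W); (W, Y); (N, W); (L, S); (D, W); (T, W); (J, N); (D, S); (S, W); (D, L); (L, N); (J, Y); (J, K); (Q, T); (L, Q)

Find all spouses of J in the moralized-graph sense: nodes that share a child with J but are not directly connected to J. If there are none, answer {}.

Children of J: K, N, W, Y.
  parents(K) \ {J} = {D}.
  parents(N) \ {J} = {L}.
  W also has parents D, F, N, S, T.
  Y also has parents B, K, W.
Excluding nodes already adjacent to J (K, N, W, Y), the co-parent-only contribution is {B, D, F, L, S, T}.

{B, D, F, L, S, T}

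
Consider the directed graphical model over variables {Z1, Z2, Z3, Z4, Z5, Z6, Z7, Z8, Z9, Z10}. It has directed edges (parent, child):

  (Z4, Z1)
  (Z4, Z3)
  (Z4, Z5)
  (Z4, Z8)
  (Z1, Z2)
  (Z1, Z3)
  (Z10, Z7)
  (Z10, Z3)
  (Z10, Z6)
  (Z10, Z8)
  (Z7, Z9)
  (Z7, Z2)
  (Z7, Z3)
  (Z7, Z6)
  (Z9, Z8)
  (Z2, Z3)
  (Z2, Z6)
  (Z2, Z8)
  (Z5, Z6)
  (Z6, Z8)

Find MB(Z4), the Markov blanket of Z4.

{Z1, Z2, Z3, Z5, Z6, Z7, Z8, Z9, Z10}

A node's Markov blanket = Pa ∪ Ch ∪ (parents of Ch other than the node itself).
Z4 has no parents.
Children of Z4: Z1, Z3, Z5, Z8.
Co-parents of Z4 (other parents of its children):
  Z1: no additional parents.
  Z3 also has parents Z1, Z2, Z7, Z10.
  Z5: no additional parents.
  parents(Z8) \ {Z4} = {Z2, Z6, Z9, Z10}.
MB(Z4) = {Z1, Z2, Z3, Z5, Z6, Z7, Z8, Z9, Z10}.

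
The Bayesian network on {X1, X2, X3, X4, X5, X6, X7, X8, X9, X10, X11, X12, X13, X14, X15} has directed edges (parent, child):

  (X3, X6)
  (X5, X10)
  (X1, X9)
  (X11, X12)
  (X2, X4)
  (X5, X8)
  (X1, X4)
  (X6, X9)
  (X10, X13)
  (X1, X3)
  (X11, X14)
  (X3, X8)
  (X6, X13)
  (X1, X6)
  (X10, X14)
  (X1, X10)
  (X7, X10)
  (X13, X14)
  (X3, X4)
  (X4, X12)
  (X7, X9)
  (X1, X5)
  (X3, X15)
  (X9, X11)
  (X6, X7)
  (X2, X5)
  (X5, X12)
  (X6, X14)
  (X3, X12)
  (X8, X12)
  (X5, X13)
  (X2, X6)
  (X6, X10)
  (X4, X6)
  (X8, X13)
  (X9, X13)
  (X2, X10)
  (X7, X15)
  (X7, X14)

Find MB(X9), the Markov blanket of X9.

{X1, X5, X6, X7, X8, X10, X11, X13}

By definition, MB(X9) is built from X9's parents, X9's children, and the co-parents of X9.
X9's parents: X1, X6, X7.
Ch(X9) = {X11, X13}.
Parents of each child, excluding X9:
  X11: no additional parents.
  X13's other parents are X5, X6, X8, X10.
So the Markov blanket of X9 is {X1, X5, X6, X7, X8, X10, X11, X13}.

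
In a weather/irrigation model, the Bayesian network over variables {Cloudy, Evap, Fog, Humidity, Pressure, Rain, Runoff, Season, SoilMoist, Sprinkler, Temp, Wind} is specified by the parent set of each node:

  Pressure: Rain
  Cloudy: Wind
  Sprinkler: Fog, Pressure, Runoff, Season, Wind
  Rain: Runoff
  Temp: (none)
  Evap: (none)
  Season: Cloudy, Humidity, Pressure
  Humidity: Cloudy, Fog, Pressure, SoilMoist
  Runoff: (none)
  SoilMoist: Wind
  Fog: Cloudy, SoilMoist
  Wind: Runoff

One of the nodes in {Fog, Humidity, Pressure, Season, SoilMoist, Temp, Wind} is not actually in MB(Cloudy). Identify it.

Recall MB(v) = parents ∪ children ∪ spouses, where spouses are the other parents of v's children.
Parents of Cloudy: Wind.
Children of Cloudy: Fog, Humidity, Season.
Parents of each child, excluding Cloudy:
  Fog's other parent is SoilMoist.
  parents(Humidity) \ {Cloudy} = {Fog, Pressure, SoilMoist}.
  parents(Season) \ {Cloudy} = {Humidity, Pressure}.
MB(Cloudy) = {Fog, Humidity, Pressure, Season, SoilMoist, Wind}.
Temp is neither a parent, child, nor co-parent of Cloudy, so it does not belong.

Temp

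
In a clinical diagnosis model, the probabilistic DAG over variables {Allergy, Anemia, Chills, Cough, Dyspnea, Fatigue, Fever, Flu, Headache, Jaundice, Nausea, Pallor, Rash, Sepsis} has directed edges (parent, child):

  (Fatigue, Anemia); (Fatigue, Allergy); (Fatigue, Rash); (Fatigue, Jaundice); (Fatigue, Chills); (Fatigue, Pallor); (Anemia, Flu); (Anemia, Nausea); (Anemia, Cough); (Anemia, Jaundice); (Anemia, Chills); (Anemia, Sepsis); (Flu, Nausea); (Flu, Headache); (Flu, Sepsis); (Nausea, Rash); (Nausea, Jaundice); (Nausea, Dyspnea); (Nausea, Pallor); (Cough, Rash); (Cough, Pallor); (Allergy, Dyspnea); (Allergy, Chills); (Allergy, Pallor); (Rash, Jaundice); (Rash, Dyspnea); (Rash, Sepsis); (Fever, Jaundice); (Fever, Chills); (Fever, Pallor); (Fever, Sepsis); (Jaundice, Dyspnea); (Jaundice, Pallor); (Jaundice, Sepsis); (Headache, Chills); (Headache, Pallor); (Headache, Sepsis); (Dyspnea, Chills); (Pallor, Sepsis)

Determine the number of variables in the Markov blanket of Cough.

By definition, MB(Cough) is built from Cough's parents, Cough's children, and the co-parents of Cough.
Ch(Cough) = {Pallor, Rash}.
Cough's parents: Anemia.
Parents of each child, excluding Cough:
  Rash: Fatigue, Nausea
  Pallor: Allergy, Fatigue, Fever, Headache, Jaundice, Nausea
MB(Cough) = {Allergy, Anemia, Fatigue, Fever, Headache, Jaundice, Nausea, Pallor, Rash}, which has 9 nodes.

9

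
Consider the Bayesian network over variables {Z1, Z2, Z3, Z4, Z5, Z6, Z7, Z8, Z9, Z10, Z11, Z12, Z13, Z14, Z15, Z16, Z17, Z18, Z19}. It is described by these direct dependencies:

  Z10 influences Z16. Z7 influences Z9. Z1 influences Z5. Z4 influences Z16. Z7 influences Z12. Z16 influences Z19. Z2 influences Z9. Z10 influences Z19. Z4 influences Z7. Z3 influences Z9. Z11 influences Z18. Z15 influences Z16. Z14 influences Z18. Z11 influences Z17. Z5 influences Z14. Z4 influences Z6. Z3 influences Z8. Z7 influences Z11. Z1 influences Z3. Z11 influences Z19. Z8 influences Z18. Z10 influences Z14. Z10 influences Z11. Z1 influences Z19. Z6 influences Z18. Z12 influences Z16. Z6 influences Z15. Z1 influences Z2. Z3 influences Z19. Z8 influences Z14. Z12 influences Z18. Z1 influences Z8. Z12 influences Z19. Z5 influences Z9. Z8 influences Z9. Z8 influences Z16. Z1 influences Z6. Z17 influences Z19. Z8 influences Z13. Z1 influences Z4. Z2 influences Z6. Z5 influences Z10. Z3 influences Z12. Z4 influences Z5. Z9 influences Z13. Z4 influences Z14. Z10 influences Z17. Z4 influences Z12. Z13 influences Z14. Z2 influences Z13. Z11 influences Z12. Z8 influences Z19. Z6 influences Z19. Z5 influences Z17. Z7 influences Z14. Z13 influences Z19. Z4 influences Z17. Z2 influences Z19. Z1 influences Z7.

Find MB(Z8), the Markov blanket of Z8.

Parents of Z8: Z1, Z3.
Z8 has children Z9, Z13, Z14, Z16, Z18, Z19.
Parents of each child, excluding Z8:
  Z9: Z2, Z3, Z5, Z7
  Z13: Z2, Z9
  Z14: Z4, Z5, Z7, Z10, Z13
  Z16: Z4, Z10, Z12, Z15
  Z18: Z6, Z11, Z12, Z14
  Z19: Z1, Z2, Z3, Z6, Z10, Z11, Z12, Z13, Z16, Z17
Union: {Z1, Z3} ∪ {Z9, Z13, Z14, Z16, Z18, Z19} ∪ {Z1, Z2, Z3, Z4, Z5, Z6, Z7, Z9, Z10, Z11, Z12, Z13, Z14, Z15, Z16, Z17} = {Z1, Z2, Z3, Z4, Z5, Z6, Z7, Z9, Z10, Z11, Z12, Z13, Z14, Z15, Z16, Z17, Z18, Z19}.

{Z1, Z2, Z3, Z4, Z5, Z6, Z7, Z9, Z10, Z11, Z12, Z13, Z14, Z15, Z16, Z17, Z18, Z19}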